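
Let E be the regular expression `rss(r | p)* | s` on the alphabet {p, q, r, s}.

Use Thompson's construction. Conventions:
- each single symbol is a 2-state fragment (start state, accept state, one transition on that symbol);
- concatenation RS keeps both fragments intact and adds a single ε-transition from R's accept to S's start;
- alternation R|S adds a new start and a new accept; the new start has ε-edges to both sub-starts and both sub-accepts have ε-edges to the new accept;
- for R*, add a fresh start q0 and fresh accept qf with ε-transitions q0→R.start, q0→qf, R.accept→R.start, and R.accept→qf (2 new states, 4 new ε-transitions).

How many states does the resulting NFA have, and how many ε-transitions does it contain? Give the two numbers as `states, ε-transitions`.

Bottom-up over the parse tree:
Each of the 6 symbol leaves contributes 2 states and 0 ε-transitions.
  r | p → 6 states, 4 ε-transitions
  (r | p)* → 8 states, 8 ε-transitions
  rss(r | p)* → 14 states, 11 ε-transitions
  rss(r | p)* | s → 18 states, 15 ε-transitions

18, 15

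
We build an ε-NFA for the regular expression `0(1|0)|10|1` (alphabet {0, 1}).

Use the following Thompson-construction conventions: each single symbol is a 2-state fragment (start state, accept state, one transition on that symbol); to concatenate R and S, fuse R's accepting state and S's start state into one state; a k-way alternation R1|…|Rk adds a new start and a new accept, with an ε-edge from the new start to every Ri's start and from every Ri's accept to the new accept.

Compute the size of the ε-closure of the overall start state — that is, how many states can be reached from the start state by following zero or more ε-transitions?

4

Work bottom-up. For each fragment F, track |ε-closure(F.start)| and whether F's accept lies in that closure (i.e. whether F accepts ε). A single-symbol fragment has closure size 1 and does not accept ε.
  1|0 — new start ε-reaches every alternative's start; none of them accept ε, so the new accept is not reached: C = 1 + 1 + 1 = 3
  0(1|0) — C equals the left operand's closure size = 1 (its accept is not ε-reachable, so the closure stops there)
  10 — same as the first factor's closure: C = 1
  0(1|0)|10|1 — new start ε-reaches every alternative's start; none of them accept ε, so the new accept is not reached: C = 1 + 1 + 1 + 1 = 4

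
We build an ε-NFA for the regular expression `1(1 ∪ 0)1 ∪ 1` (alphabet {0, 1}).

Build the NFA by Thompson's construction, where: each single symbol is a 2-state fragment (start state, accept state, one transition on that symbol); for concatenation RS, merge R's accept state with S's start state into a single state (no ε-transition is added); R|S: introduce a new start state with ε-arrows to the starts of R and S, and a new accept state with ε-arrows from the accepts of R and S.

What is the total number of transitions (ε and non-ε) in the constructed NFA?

13

Recursing over subexpressions:
Each of the 5 symbol leaves contributes 1 transition (1 symbol, 0 ε).
  1 ∪ 0 → 6 transitions (2 symbol, 4 ε)
  1(1 ∪ 0)1 → 8 transitions (4 symbol, 4 ε)
  1(1 ∪ 0)1 ∪ 1 → 13 transitions (5 symbol, 8 ε)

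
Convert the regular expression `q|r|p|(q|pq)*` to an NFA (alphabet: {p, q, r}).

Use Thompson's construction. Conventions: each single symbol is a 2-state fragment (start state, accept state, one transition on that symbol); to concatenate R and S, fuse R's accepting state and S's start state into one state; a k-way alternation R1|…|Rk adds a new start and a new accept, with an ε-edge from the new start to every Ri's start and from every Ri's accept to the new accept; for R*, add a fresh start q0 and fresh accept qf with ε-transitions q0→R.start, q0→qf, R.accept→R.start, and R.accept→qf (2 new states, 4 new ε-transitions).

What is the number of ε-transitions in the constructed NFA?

By structural recursion:
Each of the 6 symbol leaves contributes 0 ε-transitions.
  pq : 0 ε-transitions
  q|pq : 4 ε-transitions
  (q|pq)* : 8 ε-transitions
  q|r|p|(q|pq)* : 16 ε-transitions

16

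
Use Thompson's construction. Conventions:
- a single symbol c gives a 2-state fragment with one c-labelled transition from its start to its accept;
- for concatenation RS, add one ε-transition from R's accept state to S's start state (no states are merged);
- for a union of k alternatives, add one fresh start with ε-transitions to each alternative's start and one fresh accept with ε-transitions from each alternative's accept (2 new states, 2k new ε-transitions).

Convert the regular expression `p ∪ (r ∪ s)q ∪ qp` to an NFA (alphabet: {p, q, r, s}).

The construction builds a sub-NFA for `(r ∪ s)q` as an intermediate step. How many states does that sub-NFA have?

Fragment for `(r ∪ s)q`:
Each of the 3 symbol leaves contributes a 2-state fragment.
  r ∪ s = 6 states
  (r ∪ s)q = 8 states

8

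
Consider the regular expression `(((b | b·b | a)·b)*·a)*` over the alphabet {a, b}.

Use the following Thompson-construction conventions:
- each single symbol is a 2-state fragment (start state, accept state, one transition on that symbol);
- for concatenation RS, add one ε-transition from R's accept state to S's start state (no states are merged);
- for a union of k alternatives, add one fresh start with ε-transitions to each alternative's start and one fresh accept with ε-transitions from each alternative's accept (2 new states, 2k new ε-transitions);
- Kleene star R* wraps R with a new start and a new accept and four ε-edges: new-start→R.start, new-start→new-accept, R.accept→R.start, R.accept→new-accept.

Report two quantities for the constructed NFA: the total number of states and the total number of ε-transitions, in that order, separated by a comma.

18, 17

Bottom-up over the parse tree:
Each of the 6 symbol leaves contributes 2 states and 0 ε-transitions.
  b·b = 4 states, 1 ε-transition
  b | b·b | a = 10 states, 7 ε-transitions
  (b | b·b | a)·b = 12 states, 8 ε-transitions
  ((b | b·b | a)·b)* = 14 states, 12 ε-transitions
  ((b | b·b | a)·b)*·a = 16 states, 13 ε-transitions
  (((b | b·b | a)·b)*·a)* = 18 states, 17 ε-transitions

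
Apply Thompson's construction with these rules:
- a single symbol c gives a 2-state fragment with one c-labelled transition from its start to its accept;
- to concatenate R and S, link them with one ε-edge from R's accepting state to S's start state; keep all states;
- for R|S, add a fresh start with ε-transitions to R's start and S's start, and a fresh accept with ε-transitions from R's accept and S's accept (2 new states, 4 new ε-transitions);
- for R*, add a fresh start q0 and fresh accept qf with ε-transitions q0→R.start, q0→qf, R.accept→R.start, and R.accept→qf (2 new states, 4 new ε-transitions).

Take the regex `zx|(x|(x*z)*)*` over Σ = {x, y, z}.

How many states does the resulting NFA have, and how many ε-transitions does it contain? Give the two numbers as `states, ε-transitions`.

20, 22

Recursing over subexpressions:
Each of the 5 symbol leaves contributes 2 states and 0 ε-transitions.
  zx → 4 states, 1 ε-transition
  x* → 4 states, 4 ε-transitions
  x*z → 6 states, 5 ε-transitions
  (x*z)* → 8 states, 9 ε-transitions
  x|(x*z)* → 12 states, 13 ε-transitions
  (x|(x*z)*)* → 14 states, 17 ε-transitions
  zx|(x|(x*z)*)* → 20 states, 22 ε-transitions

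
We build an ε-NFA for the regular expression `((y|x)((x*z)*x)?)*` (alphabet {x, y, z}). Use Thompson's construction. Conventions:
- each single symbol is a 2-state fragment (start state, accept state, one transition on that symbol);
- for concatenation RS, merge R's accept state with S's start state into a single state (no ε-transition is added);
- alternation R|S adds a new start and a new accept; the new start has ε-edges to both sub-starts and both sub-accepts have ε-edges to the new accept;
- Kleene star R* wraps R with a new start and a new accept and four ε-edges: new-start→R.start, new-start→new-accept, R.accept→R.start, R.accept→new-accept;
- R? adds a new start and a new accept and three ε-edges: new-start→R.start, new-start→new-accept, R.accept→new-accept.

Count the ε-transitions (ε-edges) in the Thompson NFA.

Recursing over subexpressions:
Each of the 5 symbol leaves contributes 0 ε-transitions.
  y|x — 4 ε-transitions
  x* — 4 ε-transitions
  x*z — 4 ε-transitions
  (x*z)* — 8 ε-transitions
  (x*z)*x — 8 ε-transitions
  ((x*z)*x)? — 11 ε-transitions
  (y|x)((x*z)*x)? — 15 ε-transitions
  ((y|x)((x*z)*x)?)* — 19 ε-transitions

19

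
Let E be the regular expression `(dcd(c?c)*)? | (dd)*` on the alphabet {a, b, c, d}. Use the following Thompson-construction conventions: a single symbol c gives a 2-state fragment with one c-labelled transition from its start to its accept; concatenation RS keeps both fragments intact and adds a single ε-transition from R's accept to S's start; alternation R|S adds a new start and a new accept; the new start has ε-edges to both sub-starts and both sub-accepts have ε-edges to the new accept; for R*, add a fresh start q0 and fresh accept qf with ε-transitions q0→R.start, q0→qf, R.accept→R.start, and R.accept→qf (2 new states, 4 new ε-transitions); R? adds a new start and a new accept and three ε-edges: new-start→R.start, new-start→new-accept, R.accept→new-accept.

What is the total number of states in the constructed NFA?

Per subexpression:
Each of the 7 symbol leaves contributes a 2-state fragment.
  c? → 4 states
  c?c → 6 states
  (c?c)* → 8 states
  dcd(c?c)* → 14 states
  (dcd(c?c)*)? → 16 states
  dd → 4 states
  (dd)* → 6 states
  (dcd(c?c)*)? | (dd)* → 24 states

24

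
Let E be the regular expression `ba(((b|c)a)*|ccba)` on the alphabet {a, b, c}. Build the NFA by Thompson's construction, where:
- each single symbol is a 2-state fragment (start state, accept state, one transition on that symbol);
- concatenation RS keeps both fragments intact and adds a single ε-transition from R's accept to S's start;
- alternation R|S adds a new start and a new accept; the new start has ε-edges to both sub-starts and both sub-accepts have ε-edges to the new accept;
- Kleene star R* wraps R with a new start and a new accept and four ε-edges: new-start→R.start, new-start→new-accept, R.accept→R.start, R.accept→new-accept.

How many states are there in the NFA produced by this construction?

Per subexpression:
Each of the 9 symbol leaves contributes a 2-state fragment.
  b|c : 6 states
  (b|c)a : 8 states
  ((b|c)a)* : 10 states
  ccba : 8 states
  ((b|c)a)*|ccba : 20 states
  ba(((b|c)a)*|ccba) : 24 states

24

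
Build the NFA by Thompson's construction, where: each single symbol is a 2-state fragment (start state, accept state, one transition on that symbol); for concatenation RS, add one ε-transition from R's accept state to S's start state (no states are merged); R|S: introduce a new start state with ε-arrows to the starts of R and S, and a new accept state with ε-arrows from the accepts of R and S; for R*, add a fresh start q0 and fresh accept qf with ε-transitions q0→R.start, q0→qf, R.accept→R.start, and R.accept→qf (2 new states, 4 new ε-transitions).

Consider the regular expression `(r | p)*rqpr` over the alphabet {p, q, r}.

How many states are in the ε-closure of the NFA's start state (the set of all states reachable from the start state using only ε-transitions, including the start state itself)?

Let C(F) = |ε-closure(F.start)| within fragment F, and note whether F accepts ε. Symbol fragments have C = 1 and do not accept ε. Then:
  r | p : new start ε-reaches every alternative's start; none of them accept ε, so the new accept is not reached: |closure| = 1 + 1 + 1 = 3
  (r | p)* : new start has ε-edges to the inner start and to the new accept, so |closure| = 2 + 3 = 5
  (r | p)*rqpr : |closure| = 5 + 1 = 6 (closure spills across the concat boundary because the left factor accepts ε)

6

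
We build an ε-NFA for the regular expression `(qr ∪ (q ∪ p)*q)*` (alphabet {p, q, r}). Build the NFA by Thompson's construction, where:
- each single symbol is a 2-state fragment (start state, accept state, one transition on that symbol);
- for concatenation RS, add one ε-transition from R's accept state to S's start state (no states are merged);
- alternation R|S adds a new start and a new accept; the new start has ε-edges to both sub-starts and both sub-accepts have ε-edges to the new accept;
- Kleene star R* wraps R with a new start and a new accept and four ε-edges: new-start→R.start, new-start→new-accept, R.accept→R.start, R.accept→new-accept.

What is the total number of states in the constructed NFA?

Bottom-up over the parse tree:
Each of the 5 symbol leaves contributes a 2-state fragment.
  qr → 4 states
  q ∪ p → 6 states
  (q ∪ p)* → 8 states
  (q ∪ p)*q → 10 states
  qr ∪ (q ∪ p)*q → 16 states
  (qr ∪ (q ∪ p)*q)* → 18 states

18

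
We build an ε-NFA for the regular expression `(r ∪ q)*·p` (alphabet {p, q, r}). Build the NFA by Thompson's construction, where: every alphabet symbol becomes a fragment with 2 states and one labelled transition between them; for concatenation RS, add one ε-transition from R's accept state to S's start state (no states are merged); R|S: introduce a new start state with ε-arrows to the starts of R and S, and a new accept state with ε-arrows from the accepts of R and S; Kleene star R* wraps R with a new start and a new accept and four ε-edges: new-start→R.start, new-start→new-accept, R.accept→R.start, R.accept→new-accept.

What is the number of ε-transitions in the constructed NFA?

Per subexpression:
Each of the 3 symbol leaves contributes 0 ε-transitions.
  r ∪ q = 4 ε-transitions
  (r ∪ q)* = 8 ε-transitions
  (r ∪ q)*·p = 9 ε-transitions

9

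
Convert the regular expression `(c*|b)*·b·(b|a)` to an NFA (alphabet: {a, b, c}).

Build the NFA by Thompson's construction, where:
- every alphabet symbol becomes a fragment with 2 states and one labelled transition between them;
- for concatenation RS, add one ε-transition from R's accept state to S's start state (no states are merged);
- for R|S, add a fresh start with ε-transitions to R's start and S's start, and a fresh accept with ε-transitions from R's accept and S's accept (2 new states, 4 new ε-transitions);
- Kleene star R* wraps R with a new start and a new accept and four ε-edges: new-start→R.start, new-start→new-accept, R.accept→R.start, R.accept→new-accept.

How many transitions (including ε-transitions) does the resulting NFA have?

Building bottom-up:
Each of the 5 symbol leaves contributes 1 transition (1 symbol, 0 ε).
  c* = 5 transitions (1 symbol, 4 ε)
  c*|b = 10 transitions (2 symbol, 8 ε)
  (c*|b)* = 14 transitions (2 symbol, 12 ε)
  b|a = 6 transitions (2 symbol, 4 ε)
  (c*|b)*·b·(b|a) = 23 transitions (5 symbol, 18 ε)

23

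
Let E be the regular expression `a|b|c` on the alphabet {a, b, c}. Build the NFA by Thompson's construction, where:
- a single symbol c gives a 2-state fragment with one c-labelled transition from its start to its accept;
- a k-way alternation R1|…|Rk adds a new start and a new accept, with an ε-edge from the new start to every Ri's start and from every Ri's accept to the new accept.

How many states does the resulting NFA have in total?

Recursing over subexpressions:
Each of the 3 symbol leaves contributes a 2-state fragment.
  a|b|c : 8 states

8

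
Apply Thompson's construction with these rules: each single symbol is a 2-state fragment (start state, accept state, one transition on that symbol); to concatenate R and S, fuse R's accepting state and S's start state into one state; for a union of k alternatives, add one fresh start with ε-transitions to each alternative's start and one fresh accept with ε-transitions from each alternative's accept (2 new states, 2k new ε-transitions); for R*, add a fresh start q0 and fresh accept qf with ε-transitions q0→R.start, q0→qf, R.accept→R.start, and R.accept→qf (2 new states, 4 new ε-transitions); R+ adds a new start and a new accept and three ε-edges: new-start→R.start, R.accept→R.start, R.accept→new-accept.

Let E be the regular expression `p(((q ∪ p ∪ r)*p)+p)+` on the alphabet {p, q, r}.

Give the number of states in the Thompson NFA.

17

Recursing over subexpressions:
Each of the 6 symbol leaves contributes a 2-state fragment.
  q ∪ p ∪ r → 8 states
  (q ∪ p ∪ r)* → 10 states
  (q ∪ p ∪ r)*p → 11 states
  ((q ∪ p ∪ r)*p)+ → 13 states
  ((q ∪ p ∪ r)*p)+p → 14 states
  (((q ∪ p ∪ r)*p)+p)+ → 16 states
  p(((q ∪ p ∪ r)*p)+p)+ → 17 states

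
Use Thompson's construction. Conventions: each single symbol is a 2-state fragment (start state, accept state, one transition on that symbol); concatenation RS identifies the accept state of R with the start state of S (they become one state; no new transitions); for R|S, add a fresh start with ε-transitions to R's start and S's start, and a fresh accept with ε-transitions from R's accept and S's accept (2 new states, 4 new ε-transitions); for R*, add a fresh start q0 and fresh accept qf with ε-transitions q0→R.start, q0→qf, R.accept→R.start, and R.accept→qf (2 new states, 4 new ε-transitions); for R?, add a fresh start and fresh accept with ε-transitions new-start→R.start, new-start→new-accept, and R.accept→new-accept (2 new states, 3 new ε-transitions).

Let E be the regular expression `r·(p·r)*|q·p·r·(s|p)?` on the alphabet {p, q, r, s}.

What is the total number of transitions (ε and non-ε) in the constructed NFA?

23

Building bottom-up:
Each of the 8 symbol leaves contributes 1 transition (1 symbol, 0 ε).
  p·r → 2 transitions (2 symbol, 0 ε)
  (p·r)* → 6 transitions (2 symbol, 4 ε)
  r·(p·r)* → 7 transitions (3 symbol, 4 ε)
  s|p → 6 transitions (2 symbol, 4 ε)
  (s|p)? → 9 transitions (2 symbol, 7 ε)
  q·p·r·(s|p)? → 12 transitions (5 symbol, 7 ε)
  r·(p·r)*|q·p·r·(s|p)? → 23 transitions (8 symbol, 15 ε)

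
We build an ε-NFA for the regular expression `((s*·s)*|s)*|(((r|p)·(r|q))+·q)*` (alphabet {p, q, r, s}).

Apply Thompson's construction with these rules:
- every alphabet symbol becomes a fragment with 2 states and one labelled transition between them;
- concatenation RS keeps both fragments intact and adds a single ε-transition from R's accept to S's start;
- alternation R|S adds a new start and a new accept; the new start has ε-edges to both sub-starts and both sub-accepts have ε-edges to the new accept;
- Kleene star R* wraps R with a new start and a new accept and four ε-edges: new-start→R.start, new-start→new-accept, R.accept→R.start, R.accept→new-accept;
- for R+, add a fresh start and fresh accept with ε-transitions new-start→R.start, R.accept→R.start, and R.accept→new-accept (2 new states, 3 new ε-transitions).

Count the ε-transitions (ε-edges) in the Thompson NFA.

38

Building bottom-up:
Each of the 8 symbol leaves contributes 0 ε-transitions.
  s* — 4 ε-transitions
  s*·s — 5 ε-transitions
  (s*·s)* — 9 ε-transitions
  (s*·s)*|s — 13 ε-transitions
  ((s*·s)*|s)* — 17 ε-transitions
  r|p — 4 ε-transitions
  r|q — 4 ε-transitions
  (r|p)·(r|q) — 9 ε-transitions
  ((r|p)·(r|q))+ — 12 ε-transitions
  ((r|p)·(r|q))+·q — 13 ε-transitions
  (((r|p)·(r|q))+·q)* — 17 ε-transitions
  ((s*·s)*|s)*|(((r|p)·(r|q))+·q)* — 38 ε-transitions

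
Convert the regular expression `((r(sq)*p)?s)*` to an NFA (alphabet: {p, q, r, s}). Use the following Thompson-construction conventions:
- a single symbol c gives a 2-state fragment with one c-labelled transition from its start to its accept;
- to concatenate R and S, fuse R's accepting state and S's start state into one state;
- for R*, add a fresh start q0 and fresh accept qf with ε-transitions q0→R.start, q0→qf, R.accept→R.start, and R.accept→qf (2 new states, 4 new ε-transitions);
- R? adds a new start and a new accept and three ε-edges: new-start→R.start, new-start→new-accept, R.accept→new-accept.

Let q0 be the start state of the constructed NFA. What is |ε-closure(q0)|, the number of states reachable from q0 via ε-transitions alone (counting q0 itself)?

Let C(F) = |ε-closure(F.start)| within fragment F, and note whether F accepts ε. Symbol fragments have C = 1 and do not accept ε. Then:
  sq : same as the first factor's closure: C = 1
  (sq)* : C = 1 (new start) + 1 (body) + 1 (new accept) = 3
  r(sq)*p : C equals the left operand's closure size = 1 (its accept is not ε-reachable, so the closure stops there)
  (r(sq)*p)? : new start has ε-edges to the inner start and to the new accept, so C = 2 + 1 = 3
  (r(sq)*p)?s : C = 3 + (1−1) = 3 (closure spills across the concat boundary because the left factor accepts ε)
  ((r(sq)*p)?s)* : the star's fresh start ε-reaches both the body's start and the fresh accept: C = 2 + 3 = 5

5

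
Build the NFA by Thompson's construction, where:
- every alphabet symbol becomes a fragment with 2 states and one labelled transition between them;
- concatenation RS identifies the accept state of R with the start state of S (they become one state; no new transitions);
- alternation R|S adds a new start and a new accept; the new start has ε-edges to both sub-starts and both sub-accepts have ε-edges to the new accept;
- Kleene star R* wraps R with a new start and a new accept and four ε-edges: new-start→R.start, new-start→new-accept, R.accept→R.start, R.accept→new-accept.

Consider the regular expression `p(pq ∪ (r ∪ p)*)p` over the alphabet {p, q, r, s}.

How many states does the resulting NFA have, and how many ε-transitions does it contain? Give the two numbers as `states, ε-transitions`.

Building bottom-up:
Each of the 6 symbol leaves contributes 2 states and 0 ε-transitions.
  pq — 3 states, 0 ε-transitions
  r ∪ p — 6 states, 4 ε-transitions
  (r ∪ p)* — 8 states, 8 ε-transitions
  pq ∪ (r ∪ p)* — 13 states, 12 ε-transitions
  p(pq ∪ (r ∪ p)*)p — 15 states, 12 ε-transitions

15, 12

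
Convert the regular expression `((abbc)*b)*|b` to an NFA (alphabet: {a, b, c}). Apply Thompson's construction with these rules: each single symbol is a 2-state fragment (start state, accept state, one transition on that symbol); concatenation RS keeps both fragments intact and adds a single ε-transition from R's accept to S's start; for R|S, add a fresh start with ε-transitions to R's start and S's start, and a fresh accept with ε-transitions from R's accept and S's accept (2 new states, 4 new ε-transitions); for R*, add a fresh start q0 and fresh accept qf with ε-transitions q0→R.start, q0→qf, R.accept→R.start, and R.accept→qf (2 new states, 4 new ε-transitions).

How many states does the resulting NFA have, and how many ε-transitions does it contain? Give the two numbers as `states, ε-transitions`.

Bottom-up over the parse tree:
Each of the 6 symbol leaves contributes 2 states and 0 ε-transitions.
  abbc = 8 states, 3 ε-transitions
  (abbc)* = 10 states, 7 ε-transitions
  (abbc)*b = 12 states, 8 ε-transitions
  ((abbc)*b)* = 14 states, 12 ε-transitions
  ((abbc)*b)*|b = 18 states, 16 ε-transitions

18, 16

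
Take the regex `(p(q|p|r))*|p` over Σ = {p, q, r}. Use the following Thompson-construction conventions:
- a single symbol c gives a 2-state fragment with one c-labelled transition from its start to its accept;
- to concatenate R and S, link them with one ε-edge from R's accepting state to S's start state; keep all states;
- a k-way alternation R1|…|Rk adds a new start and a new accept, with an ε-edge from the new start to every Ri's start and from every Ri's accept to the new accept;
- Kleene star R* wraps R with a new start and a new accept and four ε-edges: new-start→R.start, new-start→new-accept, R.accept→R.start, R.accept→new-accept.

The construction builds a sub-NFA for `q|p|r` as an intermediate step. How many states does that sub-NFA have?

Fragment for `q|p|r`:
Each of the 3 symbol leaves contributes a 2-state fragment.
  q|p|r = 8 states

8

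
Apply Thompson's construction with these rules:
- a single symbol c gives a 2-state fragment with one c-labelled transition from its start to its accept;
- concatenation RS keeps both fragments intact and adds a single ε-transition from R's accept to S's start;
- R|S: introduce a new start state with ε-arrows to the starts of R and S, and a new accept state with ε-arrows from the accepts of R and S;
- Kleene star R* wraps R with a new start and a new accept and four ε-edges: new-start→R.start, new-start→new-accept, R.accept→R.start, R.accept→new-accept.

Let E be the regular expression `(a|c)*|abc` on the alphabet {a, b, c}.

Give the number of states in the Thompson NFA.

Bottom-up over the parse tree:
Each of the 5 symbol leaves contributes a 2-state fragment.
  a|c = 6 states
  (a|c)* = 8 states
  abc = 6 states
  (a|c)*|abc = 16 states

16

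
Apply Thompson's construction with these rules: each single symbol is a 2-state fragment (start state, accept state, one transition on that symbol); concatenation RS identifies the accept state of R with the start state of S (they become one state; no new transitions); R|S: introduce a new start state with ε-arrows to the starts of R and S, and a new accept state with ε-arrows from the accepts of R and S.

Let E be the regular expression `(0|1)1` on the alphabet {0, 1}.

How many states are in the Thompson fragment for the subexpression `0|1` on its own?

6

Fragment for `0|1`:
Each of the 2 symbol leaves contributes a 2-state fragment.
  0|1 → 6 states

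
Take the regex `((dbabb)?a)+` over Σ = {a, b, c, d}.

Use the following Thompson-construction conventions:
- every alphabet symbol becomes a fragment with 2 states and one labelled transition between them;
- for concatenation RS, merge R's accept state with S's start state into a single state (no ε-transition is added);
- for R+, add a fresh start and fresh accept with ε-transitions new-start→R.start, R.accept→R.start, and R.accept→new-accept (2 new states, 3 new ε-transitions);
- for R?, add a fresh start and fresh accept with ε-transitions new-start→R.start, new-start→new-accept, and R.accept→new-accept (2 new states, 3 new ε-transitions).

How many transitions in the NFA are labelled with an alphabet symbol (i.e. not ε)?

6

Per subexpression:
Each of the 6 symbol leaves contributes exactly 1 symbol transition.
  dbabb = 5 symbol transitions
  (dbabb)? = 5 symbol transitions
  (dbabb)?a = 6 symbol transitions
  ((dbabb)?a)+ = 6 symbol transitions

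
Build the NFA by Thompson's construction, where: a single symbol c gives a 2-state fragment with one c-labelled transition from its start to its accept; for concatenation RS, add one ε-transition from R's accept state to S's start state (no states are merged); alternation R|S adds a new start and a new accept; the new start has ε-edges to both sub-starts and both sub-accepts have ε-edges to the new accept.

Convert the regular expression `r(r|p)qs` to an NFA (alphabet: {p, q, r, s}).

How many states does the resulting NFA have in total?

12

Building bottom-up:
Each of the 5 symbol leaves contributes a 2-state fragment.
  r|p — 6 states
  r(r|p)qs — 12 states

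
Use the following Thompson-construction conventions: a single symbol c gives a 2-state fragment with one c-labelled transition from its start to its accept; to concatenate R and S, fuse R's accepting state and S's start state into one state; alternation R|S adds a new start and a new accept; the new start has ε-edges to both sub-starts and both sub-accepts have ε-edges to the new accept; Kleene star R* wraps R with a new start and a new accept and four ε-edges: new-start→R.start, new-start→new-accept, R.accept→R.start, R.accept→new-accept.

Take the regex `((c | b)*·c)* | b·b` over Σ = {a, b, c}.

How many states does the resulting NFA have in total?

Recursing over subexpressions:
Each of the 5 symbol leaves contributes a 2-state fragment.
  c | b = 6 states
  (c | b)* = 8 states
  (c | b)*·c = 9 states
  ((c | b)*·c)* = 11 states
  b·b = 3 states
  ((c | b)*·c)* | b·b = 16 states

16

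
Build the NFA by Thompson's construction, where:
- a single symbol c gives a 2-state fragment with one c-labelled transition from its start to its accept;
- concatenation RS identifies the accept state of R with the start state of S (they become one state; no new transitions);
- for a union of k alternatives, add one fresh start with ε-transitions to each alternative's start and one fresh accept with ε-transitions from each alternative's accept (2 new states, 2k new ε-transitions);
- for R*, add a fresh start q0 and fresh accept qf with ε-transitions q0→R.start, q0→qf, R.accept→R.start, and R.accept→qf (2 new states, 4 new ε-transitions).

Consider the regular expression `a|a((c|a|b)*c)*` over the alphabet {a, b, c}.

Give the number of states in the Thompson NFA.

18

Building bottom-up:
Each of the 6 symbol leaves contributes a 2-state fragment.
  c|a|b → 8 states
  (c|a|b)* → 10 states
  (c|a|b)*c → 11 states
  ((c|a|b)*c)* → 13 states
  a((c|a|b)*c)* → 14 states
  a|a((c|a|b)*c)* → 18 states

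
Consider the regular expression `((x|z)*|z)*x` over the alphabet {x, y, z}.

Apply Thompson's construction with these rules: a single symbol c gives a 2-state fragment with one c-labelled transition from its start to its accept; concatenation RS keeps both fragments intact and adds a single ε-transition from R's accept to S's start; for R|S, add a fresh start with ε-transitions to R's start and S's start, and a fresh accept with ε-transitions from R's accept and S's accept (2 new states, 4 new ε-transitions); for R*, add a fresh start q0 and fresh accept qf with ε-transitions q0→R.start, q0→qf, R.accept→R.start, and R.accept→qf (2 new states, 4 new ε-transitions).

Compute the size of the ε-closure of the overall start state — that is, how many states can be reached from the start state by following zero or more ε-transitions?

Work bottom-up. For each fragment F, track |ε-closure(F.start)| and whether F's accept lies in that closure (i.e. whether F accepts ε). A single-symbol fragment has closure size 1 and does not accept ε.
  x|z : new start ε-reaches every alternative's start; none of them accept ε, so the new accept is not reached: |ε-closure| = 1 + 1 + 1 = 3
  (x|z)* : the star's fresh start ε-reaches both the body's start and the fresh accept: |ε-closure| = 2 + 3 = 5
  (x|z)*|z : new start ε-reaches every alternative's start; at least one alternative accepts ε, so the union's new accept is reached too: |ε-closure| = 1 + 5 + 1 + 1 = 8
  ((x|z)*|z)* : the star's fresh start ε-reaches both the body's start and the fresh accept: |ε-closure| = 2 + 8 = 10
  ((x|z)*|z)*x : the left operand accepts ε, so the closure extends into the next operand (via the concat ε-link); |ε-closure| = 10 + 1 = 11

11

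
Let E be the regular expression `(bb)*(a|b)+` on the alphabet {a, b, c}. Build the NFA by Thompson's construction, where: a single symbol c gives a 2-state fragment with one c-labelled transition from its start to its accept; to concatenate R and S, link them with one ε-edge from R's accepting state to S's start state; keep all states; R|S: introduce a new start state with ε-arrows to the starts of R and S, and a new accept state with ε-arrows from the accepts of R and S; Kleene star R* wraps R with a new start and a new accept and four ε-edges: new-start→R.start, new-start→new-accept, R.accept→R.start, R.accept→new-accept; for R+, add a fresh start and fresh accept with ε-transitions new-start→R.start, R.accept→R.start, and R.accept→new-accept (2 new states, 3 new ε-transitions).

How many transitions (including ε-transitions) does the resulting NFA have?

17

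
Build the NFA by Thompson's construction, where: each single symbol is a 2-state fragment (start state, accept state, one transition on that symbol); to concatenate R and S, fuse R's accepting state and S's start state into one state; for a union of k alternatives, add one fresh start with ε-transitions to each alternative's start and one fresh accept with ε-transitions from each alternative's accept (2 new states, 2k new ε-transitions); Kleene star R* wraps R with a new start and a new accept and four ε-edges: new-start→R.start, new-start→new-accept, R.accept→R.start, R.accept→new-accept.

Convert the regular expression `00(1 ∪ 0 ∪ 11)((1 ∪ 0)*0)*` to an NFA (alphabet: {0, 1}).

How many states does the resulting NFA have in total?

21

By structural recursion:
Each of the 9 symbol leaves contributes a 2-state fragment.
  11 → 3 states
  1 ∪ 0 ∪ 11 → 9 states
  1 ∪ 0 → 6 states
  (1 ∪ 0)* → 8 states
  (1 ∪ 0)*0 → 9 states
  ((1 ∪ 0)*0)* → 11 states
  00(1 ∪ 0 ∪ 11)((1 ∪ 0)*0)* → 21 states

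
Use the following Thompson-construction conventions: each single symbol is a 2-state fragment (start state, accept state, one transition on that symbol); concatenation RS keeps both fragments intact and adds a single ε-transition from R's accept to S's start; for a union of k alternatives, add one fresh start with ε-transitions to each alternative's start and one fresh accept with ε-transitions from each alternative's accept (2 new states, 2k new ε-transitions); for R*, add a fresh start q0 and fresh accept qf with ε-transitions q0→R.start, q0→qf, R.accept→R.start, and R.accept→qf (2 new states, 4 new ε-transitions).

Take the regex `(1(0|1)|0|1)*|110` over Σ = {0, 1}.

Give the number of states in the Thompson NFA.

Building bottom-up:
Each of the 8 symbol leaves contributes a 2-state fragment.
  0|1 : 6 states
  1(0|1) : 8 states
  1(0|1)|0|1 : 14 states
  (1(0|1)|0|1)* : 16 states
  110 : 6 states
  (1(0|1)|0|1)*|110 : 24 states

24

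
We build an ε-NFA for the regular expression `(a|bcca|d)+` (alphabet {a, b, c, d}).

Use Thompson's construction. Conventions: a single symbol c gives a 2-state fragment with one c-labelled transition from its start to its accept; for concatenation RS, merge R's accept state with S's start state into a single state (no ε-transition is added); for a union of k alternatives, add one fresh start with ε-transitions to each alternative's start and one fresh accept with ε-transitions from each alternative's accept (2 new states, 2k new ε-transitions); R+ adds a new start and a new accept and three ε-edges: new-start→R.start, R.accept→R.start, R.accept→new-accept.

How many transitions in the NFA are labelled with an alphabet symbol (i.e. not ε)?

Building bottom-up:
Each of the 6 symbol leaves contributes exactly 1 symbol transition.
  bcca → 4 symbol transitions
  a|bcca|d → 6 symbol transitions
  (a|bcca|d)+ → 6 symbol transitions

6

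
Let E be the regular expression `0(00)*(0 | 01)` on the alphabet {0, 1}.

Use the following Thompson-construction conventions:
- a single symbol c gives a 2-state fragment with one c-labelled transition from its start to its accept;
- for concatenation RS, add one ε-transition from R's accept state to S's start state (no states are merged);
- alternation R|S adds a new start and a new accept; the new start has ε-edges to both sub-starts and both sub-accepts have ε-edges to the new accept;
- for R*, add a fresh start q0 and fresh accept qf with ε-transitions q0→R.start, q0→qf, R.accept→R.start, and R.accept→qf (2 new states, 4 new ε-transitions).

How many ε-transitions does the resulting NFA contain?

12

Bottom-up over the parse tree:
Each of the 6 symbol leaves contributes 0 ε-transitions.
  00 — 1 ε-transition
  (00)* — 5 ε-transitions
  01 — 1 ε-transition
  0 | 01 — 5 ε-transitions
  0(00)*(0 | 01) — 12 ε-transitions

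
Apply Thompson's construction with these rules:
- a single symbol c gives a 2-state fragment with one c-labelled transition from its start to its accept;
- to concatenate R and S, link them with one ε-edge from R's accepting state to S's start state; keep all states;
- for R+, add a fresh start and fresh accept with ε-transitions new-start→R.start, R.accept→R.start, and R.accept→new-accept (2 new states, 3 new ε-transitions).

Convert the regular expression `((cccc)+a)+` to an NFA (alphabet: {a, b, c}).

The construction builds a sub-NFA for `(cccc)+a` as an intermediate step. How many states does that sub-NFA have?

12

Fragment for `(cccc)+a`:
Each of the 5 symbol leaves contributes a 2-state fragment.
  cccc — 8 states
  (cccc)+ — 10 states
  (cccc)+a — 12 states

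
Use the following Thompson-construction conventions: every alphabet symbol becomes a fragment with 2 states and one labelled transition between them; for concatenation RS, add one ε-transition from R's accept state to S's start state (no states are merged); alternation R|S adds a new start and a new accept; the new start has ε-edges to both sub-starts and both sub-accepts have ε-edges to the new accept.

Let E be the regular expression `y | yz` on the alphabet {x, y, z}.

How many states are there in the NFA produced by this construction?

8

Bottom-up over the parse tree:
Each of the 3 symbol leaves contributes a 2-state fragment.
  yz = 4 states
  y | yz = 8 states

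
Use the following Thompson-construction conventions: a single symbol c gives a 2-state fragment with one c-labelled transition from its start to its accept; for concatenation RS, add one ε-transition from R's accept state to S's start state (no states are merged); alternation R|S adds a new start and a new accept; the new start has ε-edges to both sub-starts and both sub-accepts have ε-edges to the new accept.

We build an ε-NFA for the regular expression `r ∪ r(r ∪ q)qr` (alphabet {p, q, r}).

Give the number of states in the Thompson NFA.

Bottom-up over the parse tree:
Each of the 6 symbol leaves contributes a 2-state fragment.
  r ∪ q → 6 states
  r(r ∪ q)qr → 12 states
  r ∪ r(r ∪ q)qr → 16 states

16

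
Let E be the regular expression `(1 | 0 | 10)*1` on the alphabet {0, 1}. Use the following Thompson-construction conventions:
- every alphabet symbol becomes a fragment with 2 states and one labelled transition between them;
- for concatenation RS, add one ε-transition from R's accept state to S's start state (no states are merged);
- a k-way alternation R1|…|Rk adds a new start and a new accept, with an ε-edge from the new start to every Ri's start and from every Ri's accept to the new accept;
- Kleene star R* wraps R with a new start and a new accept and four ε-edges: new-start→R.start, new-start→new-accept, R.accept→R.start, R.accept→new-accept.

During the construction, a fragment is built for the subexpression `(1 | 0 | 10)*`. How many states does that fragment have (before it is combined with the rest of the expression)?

Fragment for `(1 | 0 | 10)*`:
Each of the 4 symbol leaves contributes a 2-state fragment.
  10 = 4 states
  1 | 0 | 10 = 10 states
  (1 | 0 | 10)* = 12 states

12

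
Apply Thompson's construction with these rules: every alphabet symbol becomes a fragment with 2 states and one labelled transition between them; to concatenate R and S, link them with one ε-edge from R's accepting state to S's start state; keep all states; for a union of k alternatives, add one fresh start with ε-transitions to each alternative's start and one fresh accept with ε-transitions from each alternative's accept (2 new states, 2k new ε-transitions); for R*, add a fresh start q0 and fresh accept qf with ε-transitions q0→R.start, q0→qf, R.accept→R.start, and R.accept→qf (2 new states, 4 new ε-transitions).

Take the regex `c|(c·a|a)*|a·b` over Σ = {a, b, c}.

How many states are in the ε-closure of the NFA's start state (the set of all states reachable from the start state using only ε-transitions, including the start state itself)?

9

Compute the ε-closure size of each fragment's start state recursively; a symbol fragment's start has no outgoing ε-edge, so its closure is just itself (size 1).
  c·a : same as the first factor's closure: |ε-closure| = 1
  c·a|a : |ε-closure| = 1 + 1 + 1 = 3 (the new accept is not ε-reachable since no branch accepts ε)
  (c·a|a)* : the star's fresh start ε-reaches both the body's start and the fresh accept: |ε-closure| = 2 + 3 = 5
  a·b : |ε-closure| equals the left operand's closure size = 1 (its accept is not ε-reachable, so the closure stops there)
  c|(c·a|a)*|a·b : new start ε-reaches every alternative's start; at least one alternative accepts ε, so the union's new accept is reached too: |ε-closure| = 1 + 1 + 5 + 1 + 1 = 9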